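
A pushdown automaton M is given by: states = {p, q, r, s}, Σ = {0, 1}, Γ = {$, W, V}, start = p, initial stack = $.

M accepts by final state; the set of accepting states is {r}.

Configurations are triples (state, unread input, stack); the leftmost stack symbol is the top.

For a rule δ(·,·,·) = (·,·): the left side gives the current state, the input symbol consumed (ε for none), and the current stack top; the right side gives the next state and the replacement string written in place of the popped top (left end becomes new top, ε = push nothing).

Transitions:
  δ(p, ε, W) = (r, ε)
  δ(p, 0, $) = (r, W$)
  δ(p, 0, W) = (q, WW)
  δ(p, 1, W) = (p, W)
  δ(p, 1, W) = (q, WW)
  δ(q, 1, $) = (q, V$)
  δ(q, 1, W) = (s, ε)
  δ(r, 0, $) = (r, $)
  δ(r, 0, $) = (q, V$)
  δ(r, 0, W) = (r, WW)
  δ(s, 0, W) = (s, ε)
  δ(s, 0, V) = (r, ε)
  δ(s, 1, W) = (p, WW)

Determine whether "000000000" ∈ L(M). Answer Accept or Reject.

One accepting computation: (p, 000000000, $) ⊢ (r, 00000000, W$) ⊢ (r, 0000000, WW$) ⊢ (r, 000000, WWW$) ⊢ (r, 00000, WWWW$) ⊢ (r, 0000, WWWWW$) ⊢ (r, 000, WWWWWW$) ⊢ (r, 00, WWWWWWW$) ⊢ (r, 0, WWWWWWWW$) ⊢ (r, ε, WWWWWWWWW$)
All input consumed and state r ∈ F.

Accept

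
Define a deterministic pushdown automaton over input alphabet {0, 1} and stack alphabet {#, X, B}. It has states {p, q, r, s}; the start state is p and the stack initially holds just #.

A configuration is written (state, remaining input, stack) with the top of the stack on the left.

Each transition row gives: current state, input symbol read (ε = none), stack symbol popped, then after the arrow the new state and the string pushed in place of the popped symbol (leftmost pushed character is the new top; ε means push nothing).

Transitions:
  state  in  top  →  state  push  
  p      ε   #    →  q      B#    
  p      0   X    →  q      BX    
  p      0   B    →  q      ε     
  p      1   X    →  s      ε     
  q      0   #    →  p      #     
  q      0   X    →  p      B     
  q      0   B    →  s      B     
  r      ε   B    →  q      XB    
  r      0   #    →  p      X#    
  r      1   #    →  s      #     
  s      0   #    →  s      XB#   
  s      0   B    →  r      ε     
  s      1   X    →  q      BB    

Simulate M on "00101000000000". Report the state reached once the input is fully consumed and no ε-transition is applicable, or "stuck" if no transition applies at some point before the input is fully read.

(p, 00101000000000, #)
  ε-move, top #: go to q, push B# → (q, 00101000000000, B#)
  read 0, top B: go to s, push B → (s, 0101000000000, B#)
  read 0, top B: go to r, push ε → (r, 101000000000, #)
  read 1, top #: go to s, push # → (s, 01000000000, #)
  read 0, top #: go to s, push XB# → (s, 1000000000, XB#)
  read 1, top X: go to q, push BB → (q, 000000000, BBB#)
  read 0, top B: go to s, push B → (s, 00000000, BBB#)
  read 0, top B: go to r, push ε → (r, 0000000, BB#)
  ε-move, top B: go to q, push XB → (q, 0000000, XBB#)
  read 0, top X: go to p, push B → (p, 000000, BBB#)
  read 0, top B: go to q, push ε → (q, 00000, BB#)
  read 0, top B: go to s, push B → (s, 0000, BB#)
  read 0, top B: go to r, push ε → (r, 000, B#)
  ε-move, top B: go to q, push XB → (q, 000, XB#)
  read 0, top X: go to p, push B → (p, 00, BB#)
  read 0, top B: go to q, push ε → (q, 0, B#)
  read 0, top B: go to s, push B → (s, ε, B#)
All input consumed; M is in state s.

s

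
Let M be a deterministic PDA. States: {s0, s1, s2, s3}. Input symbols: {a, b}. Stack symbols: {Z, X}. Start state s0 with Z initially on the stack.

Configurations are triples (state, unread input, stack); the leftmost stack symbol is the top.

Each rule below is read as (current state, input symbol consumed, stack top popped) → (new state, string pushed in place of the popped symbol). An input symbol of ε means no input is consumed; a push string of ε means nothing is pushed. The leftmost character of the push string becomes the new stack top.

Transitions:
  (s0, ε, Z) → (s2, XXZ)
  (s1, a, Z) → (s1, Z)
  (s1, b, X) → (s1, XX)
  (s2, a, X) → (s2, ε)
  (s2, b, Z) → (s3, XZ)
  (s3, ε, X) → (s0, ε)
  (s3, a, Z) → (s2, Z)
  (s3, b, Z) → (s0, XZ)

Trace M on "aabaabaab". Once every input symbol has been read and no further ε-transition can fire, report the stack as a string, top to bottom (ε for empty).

XXZ

(s0, aabaabaab, Z)
  ε-move, top Z: go to s2, push XXZ → (s2, aabaabaab, XXZ)
  read a, top X: go to s2, push ε → (s2, abaabaab, XZ)
  read a, top X: go to s2, push ε → (s2, baabaab, Z)
  read b, top Z: go to s3, push XZ → (s3, aabaab, XZ)
  ε-move, top X: go to s0, push ε → (s0, aabaab, Z)
  ε-move, top Z: go to s2, push XXZ → (s2, aabaab, XXZ)
  read a, top X: go to s2, push ε → (s2, abaab, XZ)
  read a, top X: go to s2, push ε → (s2, baab, Z)
  read b, top Z: go to s3, push XZ → (s3, aab, XZ)
  ε-move, top X: go to s0, push ε → (s0, aab, Z)
  ε-move, top Z: go to s2, push XXZ → (s2, aab, XXZ)
  read a, top X: go to s2, push ε → (s2, ab, XZ)
  read a, top X: go to s2, push ε → (s2, b, Z)
  read b, top Z: go to s3, push XZ → (s3, ε, XZ)
  ε-move, top X: go to s0, push ε → (s0, ε, Z)
  ε-move, top Z: go to s2, push XXZ → (s2, ε, XXZ)
All input consumed in state s2 with stack XXZ.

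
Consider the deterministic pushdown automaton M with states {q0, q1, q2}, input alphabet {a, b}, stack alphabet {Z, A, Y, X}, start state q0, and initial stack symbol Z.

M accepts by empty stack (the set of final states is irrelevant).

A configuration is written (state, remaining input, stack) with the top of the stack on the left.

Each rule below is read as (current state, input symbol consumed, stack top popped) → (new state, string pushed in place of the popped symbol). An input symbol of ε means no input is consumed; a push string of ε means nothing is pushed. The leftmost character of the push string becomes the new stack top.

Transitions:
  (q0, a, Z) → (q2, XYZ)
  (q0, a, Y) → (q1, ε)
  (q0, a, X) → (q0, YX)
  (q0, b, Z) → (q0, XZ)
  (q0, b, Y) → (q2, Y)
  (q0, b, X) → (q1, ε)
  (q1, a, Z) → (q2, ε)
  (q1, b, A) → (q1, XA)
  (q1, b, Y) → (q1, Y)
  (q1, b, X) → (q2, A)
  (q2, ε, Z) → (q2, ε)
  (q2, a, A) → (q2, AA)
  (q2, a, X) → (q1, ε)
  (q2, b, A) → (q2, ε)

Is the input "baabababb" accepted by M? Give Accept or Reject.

(q0, baabababb, Z)
  read b, top Z: go to q0, push XZ → (q0, aabababb, XZ)
  read a, top X: go to q0, push YX → (q0, abababb, YXZ)
  read a, top Y: go to q1, push ε → (q1, bababb, XZ)
  read b, top X: go to q2, push A → (q2, ababb, AZ)
  read a, top A: go to q2, push AA → (q2, babb, AAZ)
  read b, top A: go to q2, push ε → (q2, abb, AZ)
  read a, top A: go to q2, push AA → (q2, bb, AAZ)
  read b, top A: go to q2, push ε → (q2, b, AZ)
  read b, top A: go to q2, push ε → (q2, ε, Z)
  ε-move, top Z: go to q2, push ε → (q2, ε, ε)
All input consumed and the stack is empty.

Accept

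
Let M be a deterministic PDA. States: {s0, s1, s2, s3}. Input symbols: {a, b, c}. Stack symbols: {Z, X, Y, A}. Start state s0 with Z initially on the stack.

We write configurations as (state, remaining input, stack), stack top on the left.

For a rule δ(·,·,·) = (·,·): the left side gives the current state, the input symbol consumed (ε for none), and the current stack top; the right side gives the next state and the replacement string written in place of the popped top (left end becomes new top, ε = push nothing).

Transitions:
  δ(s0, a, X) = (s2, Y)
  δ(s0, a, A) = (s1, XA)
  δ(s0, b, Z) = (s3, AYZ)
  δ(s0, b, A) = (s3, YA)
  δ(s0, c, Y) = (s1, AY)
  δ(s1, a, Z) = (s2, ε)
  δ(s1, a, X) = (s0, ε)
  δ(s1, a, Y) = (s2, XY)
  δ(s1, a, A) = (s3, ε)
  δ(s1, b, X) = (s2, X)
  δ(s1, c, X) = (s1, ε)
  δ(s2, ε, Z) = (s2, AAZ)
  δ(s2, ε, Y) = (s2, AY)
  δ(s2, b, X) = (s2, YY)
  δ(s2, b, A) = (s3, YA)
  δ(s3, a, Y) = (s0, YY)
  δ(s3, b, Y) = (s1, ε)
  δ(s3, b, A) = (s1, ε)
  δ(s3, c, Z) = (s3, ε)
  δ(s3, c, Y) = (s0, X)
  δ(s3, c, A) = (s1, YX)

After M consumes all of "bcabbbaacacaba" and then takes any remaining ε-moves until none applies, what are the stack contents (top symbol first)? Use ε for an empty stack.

YYAYYYYXYZ

(s0, bcabbbaacacaba, Z)
  read b, top Z: go to s3, push AYZ → (s3, cabbbaacacaba, AYZ)
  read c, top A: go to s1, push YX → (s1, abbbaacacaba, YXYZ)
  read a, top Y: go to s2, push XY → (s2, bbbaacacaba, XYXYZ)
  read b, top X: go to s2, push YY → (s2, bbaacacaba, YYYXYZ)
  ε-move, top Y: go to s2, push AY → (s2, bbaacacaba, AYYYXYZ)
  read b, top A: go to s3, push YA → (s3, baacacaba, YAYYYXYZ)
  read b, top Y: go to s1, push ε → (s1, aacacaba, AYYYXYZ)
  read a, top A: go to s3, push ε → (s3, acacaba, YYYXYZ)
  read a, top Y: go to s0, push YY → (s0, cacaba, YYYYXYZ)
  read c, top Y: go to s1, push AY → (s1, acaba, AYYYYXYZ)
  read a, top A: go to s3, push ε → (s3, caba, YYYYXYZ)
  read c, top Y: go to s0, push X → (s0, aba, XYYYXYZ)
  read a, top X: go to s2, push Y → (s2, ba, YYYYXYZ)
  ε-move, top Y: go to s2, push AY → (s2, ba, AYYYYXYZ)
  read b, top A: go to s3, push YA → (s3, a, YAYYYYXYZ)
  read a, top Y: go to s0, push YY → (s0, ε, YYAYYYYXYZ)
All input consumed in state s0 with stack YYAYYYYXYZ.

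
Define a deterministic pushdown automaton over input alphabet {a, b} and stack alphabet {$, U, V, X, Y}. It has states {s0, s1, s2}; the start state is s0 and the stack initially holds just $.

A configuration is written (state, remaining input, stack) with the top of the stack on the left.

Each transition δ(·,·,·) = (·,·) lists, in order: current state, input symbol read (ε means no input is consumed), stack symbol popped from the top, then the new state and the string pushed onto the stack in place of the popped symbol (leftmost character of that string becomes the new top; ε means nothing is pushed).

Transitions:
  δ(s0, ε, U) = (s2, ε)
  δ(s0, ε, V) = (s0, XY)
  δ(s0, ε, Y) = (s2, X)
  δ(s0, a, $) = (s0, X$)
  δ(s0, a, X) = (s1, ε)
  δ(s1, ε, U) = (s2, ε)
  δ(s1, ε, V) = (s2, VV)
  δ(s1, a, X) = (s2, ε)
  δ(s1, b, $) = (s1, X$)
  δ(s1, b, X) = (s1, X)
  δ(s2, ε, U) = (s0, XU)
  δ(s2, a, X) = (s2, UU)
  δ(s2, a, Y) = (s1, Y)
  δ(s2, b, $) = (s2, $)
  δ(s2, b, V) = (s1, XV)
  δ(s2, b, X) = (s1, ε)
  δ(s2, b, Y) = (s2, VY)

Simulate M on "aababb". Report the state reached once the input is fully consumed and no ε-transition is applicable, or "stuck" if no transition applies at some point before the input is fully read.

s2

(s0, aababb, $) ⊢ (s0, ababb, X$) ⊢ (s1, babb, $) ⊢ (s1, abb, X$) ⊢ (s2, bb, $) ⊢ (s2, b, $) ⊢ (s2, ε, $)
All input consumed; M is in state s2.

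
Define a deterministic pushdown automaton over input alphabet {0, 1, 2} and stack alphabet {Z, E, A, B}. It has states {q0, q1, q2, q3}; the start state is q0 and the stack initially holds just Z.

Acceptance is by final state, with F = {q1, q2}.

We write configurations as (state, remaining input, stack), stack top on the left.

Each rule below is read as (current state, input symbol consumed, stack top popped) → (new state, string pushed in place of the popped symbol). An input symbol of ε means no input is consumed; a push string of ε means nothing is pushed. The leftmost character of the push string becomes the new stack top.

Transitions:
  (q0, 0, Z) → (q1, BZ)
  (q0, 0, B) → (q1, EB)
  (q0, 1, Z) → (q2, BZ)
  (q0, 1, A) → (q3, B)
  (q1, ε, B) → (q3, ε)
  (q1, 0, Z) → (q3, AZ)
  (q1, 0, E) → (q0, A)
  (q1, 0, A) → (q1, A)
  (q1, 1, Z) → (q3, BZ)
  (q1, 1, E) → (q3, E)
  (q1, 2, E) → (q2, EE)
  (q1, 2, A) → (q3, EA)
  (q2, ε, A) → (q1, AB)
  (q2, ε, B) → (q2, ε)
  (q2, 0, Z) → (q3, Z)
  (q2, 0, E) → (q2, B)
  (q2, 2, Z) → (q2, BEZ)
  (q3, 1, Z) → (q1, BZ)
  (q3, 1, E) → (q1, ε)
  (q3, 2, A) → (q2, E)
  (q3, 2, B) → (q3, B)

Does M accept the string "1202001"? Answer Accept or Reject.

(q0, 1202001, Z)
  read 1, top Z: go to q2, push BZ → (q2, 202001, BZ)
  ε-move, top B: go to q2, push ε → (q2, 202001, Z)
  read 2, top Z: go to q2, push BEZ → (q2, 02001, BEZ)
  ε-move, top B: go to q2, push ε → (q2, 02001, EZ)
  read 0, top E: go to q2, push B → (q2, 2001, BZ)
  ε-move, top B: go to q2, push ε → (q2, 2001, Z)
  read 2, top Z: go to q2, push BEZ → (q2, 001, BEZ)
  ε-move, top B: go to q2, push ε → (q2, 001, EZ)
  read 0, top E: go to q2, push B → (q2, 01, BZ)
  ε-move, top B: go to q2, push ε → (q2, 01, Z)
  read 0, top Z: go to q3, push Z → (q3, 1, Z)
  read 1, top Z: go to q1, push BZ → (q1, ε, BZ)
All input consumed; state q1 ∈ F.

Accept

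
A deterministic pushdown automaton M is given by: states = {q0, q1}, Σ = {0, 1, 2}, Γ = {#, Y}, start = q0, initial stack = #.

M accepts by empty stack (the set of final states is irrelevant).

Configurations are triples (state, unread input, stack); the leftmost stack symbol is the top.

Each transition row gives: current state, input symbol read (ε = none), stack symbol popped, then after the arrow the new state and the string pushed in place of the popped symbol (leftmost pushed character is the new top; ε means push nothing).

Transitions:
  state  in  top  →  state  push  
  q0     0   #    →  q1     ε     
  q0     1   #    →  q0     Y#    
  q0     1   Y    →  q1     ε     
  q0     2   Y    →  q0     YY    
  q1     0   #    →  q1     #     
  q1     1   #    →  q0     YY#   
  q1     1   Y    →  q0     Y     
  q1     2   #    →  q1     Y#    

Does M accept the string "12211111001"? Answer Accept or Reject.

Reject

(q0, 12211111001, #) ⊢ (q0, 2211111001, Y#) ⊢ (q0, 211111001, YY#) ⊢ (q0, 11111001, YYY#) ⊢ (q1, 1111001, YY#) ⊢ (q0, 111001, YY#) ⊢ (q1, 11001, Y#) ⊢ (q0, 1001, Y#) ⊢ (q1, 001, #) ⊢ (q1, 01, #) ⊢ (q1, 1, #) ⊢ (q0, ε, YY#)
All input consumed; stack is YY#, not empty, and no further ε-move applies.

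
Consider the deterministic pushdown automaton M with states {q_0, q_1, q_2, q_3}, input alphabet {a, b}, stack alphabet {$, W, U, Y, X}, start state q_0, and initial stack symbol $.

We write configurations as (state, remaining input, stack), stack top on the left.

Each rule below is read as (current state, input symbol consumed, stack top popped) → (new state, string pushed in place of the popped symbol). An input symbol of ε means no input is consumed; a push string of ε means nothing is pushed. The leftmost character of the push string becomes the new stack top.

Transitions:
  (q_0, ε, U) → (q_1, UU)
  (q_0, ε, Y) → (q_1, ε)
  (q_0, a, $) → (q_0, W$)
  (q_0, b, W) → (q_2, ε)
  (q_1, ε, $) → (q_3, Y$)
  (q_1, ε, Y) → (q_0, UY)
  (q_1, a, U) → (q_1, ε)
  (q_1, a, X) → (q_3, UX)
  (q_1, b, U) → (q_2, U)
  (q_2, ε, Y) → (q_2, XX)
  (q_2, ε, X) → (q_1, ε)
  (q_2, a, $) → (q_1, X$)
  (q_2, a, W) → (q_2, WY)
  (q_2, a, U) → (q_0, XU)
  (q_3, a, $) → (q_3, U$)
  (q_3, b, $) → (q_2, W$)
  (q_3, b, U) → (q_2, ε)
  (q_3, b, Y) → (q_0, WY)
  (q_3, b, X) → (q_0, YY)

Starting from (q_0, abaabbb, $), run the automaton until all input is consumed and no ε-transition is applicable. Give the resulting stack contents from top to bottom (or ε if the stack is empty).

(q_0, abaabbb, $) ⊢ (q_0, baabbb, W$) ⊢ (q_2, aabbb, $) ⊢ (q_1, abbb, X$) ⊢ (q_3, bbb, UX$) ⊢ (q_2, bb, X$) ⊢ (q_1, bb, $) ⊢ (q_3, bb, Y$) ⊢ (q_0, b, WY$) ⊢ (q_2, ε, Y$) ⊢ (q_2, ε, XX$) ⊢ (q_1, ε, X$)
All input consumed in state q_1 with stack X$.

X$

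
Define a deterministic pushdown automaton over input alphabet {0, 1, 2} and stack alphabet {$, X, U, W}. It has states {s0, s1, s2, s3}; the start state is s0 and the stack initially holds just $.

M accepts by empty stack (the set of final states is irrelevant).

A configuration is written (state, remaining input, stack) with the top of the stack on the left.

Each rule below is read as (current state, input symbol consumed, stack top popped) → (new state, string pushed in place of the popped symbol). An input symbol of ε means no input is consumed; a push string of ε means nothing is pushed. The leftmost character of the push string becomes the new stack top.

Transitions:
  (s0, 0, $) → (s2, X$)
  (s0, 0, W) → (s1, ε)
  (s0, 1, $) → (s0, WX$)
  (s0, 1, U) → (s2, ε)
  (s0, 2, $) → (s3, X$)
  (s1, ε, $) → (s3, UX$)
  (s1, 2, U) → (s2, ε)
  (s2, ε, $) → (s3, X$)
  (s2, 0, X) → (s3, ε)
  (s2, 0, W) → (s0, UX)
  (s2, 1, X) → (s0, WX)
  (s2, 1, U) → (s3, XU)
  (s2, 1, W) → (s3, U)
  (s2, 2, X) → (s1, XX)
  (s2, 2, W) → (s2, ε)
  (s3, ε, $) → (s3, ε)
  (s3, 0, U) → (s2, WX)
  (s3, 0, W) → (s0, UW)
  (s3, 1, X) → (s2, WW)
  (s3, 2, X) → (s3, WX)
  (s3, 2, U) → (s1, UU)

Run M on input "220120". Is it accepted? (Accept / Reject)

(s0, 220120, $)
  read 2, top $: go to s3, push X$ → (s3, 20120, X$)
  read 2, top X: go to s3, push WX → (s3, 0120, WX$)
  read 0, top W: go to s0, push UW → (s0, 120, UWX$)
  read 1, top U: go to s2, push ε → (s2, 20, WX$)
  read 2, top W: go to s2, push ε → (s2, 0, X$)
  read 0, top X: go to s3, push ε → (s3, ε, $)
  ε-move, top $: go to s3, push ε → (s3, ε, ε)
All input consumed and the stack is empty.

Accept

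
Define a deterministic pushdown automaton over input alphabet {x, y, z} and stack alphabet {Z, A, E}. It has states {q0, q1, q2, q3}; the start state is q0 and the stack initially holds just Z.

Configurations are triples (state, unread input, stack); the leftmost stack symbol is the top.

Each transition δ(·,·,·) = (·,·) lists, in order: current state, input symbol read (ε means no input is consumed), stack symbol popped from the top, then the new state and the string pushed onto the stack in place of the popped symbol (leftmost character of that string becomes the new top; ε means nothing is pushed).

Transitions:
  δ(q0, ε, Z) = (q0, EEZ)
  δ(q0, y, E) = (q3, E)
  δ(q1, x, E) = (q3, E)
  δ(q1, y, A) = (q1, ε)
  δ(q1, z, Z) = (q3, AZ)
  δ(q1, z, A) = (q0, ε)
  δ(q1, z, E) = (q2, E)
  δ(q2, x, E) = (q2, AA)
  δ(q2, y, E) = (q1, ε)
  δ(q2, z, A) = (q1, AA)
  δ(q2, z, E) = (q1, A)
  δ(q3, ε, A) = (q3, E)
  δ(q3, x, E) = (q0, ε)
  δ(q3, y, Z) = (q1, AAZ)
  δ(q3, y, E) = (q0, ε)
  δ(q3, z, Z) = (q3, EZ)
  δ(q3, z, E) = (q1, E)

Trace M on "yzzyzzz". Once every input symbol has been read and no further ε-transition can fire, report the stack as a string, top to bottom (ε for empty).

(q0, yzzyzzz, Z)
  ε-move, top Z: go to q0, push EEZ → (q0, yzzyzzz, EEZ)
  read y, top E: go to q3, push E → (q3, zzyzzz, EEZ)
  read z, top E: go to q1, push E → (q1, zyzzz, EEZ)
  read z, top E: go to q2, push E → (q2, yzzz, EEZ)
  read y, top E: go to q1, push ε → (q1, zzz, EZ)
  read z, top E: go to q2, push E → (q2, zz, EZ)
  read z, top E: go to q1, push A → (q1, z, AZ)
  read z, top A: go to q0, push ε → (q0, ε, Z)
  ε-move, top Z: go to q0, push EEZ → (q0, ε, EEZ)
All input consumed in state q0 with stack EEZ.

EEZ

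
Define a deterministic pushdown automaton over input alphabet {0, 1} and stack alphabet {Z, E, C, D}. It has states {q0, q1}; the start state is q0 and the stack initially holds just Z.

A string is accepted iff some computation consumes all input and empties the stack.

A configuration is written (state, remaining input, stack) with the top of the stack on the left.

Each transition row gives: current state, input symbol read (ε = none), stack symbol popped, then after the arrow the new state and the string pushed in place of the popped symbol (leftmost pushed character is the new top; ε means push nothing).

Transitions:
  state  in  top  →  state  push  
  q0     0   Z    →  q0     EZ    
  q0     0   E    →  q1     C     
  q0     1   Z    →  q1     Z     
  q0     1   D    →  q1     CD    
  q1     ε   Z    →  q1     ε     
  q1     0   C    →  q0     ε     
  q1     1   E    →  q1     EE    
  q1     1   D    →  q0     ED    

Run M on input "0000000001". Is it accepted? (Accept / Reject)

(q0, 0000000001, Z) ⊢ (q0, 000000001, EZ) ⊢ (q1, 00000001, CZ) ⊢ (q0, 0000001, Z) ⊢ (q0, 000001, EZ) ⊢ (q1, 00001, CZ) ⊢ (q0, 0001, Z) ⊢ (q0, 001, EZ) ⊢ (q1, 01, CZ) ⊢ (q0, 1, Z) ⊢ (q1, ε, Z) ⊢ (q1, ε, ε)
All input consumed and the stack is empty.

Accept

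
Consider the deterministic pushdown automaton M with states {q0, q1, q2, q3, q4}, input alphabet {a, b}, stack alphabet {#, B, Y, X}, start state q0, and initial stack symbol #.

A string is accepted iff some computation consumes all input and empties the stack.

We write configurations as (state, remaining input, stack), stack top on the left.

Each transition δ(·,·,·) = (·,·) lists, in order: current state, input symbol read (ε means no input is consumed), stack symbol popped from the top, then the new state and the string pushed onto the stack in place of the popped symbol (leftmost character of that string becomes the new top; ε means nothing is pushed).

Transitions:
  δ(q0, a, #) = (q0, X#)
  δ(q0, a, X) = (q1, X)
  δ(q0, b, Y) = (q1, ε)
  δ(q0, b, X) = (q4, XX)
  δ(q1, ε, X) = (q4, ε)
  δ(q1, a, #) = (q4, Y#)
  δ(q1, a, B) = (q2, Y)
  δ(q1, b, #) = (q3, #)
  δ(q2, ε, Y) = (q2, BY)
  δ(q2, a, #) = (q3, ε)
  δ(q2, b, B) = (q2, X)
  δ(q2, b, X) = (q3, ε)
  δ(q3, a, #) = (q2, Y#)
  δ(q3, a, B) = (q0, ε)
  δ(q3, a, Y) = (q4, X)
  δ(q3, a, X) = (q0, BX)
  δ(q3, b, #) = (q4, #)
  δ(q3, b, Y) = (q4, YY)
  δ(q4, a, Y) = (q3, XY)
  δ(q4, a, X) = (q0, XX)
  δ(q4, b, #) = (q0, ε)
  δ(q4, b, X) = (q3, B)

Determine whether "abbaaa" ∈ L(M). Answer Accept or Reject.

(q0, abbaaa, #) ⊢ (q0, bbaaa, X#) ⊢ (q4, baaa, XX#) ⊢ (q3, aaa, BX#) ⊢ (q0, aa, X#) ⊢ (q1, a, X#) ⊢ (q4, a, #)
No transition applies at (q4, a, #); input not fully consumed.

Reject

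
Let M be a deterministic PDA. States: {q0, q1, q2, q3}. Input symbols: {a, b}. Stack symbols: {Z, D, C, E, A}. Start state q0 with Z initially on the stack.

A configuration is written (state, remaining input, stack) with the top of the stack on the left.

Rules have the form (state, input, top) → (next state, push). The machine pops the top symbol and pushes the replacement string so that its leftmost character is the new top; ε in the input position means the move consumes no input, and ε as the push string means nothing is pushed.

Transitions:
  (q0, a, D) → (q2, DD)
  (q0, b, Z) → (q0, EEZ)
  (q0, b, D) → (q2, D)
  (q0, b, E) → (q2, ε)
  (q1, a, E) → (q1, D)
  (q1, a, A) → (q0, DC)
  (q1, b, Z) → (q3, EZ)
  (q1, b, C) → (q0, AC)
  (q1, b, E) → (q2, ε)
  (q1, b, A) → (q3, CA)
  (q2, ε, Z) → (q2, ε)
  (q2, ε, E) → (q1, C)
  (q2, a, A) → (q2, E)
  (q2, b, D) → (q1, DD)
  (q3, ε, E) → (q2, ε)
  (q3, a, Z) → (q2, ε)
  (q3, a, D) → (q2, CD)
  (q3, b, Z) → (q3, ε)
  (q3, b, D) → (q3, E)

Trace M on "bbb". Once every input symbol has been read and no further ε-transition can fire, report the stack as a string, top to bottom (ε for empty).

ACZ

(q0, bbb, Z)
  read b, top Z: go to q0, push EEZ → (q0, bb, EEZ)
  read b, top E: go to q2, push ε → (q2, b, EZ)
  ε-move, top E: go to q1, push C → (q1, b, CZ)
  read b, top C: go to q0, push AC → (q0, ε, ACZ)
All input consumed in state q0 with stack ACZ.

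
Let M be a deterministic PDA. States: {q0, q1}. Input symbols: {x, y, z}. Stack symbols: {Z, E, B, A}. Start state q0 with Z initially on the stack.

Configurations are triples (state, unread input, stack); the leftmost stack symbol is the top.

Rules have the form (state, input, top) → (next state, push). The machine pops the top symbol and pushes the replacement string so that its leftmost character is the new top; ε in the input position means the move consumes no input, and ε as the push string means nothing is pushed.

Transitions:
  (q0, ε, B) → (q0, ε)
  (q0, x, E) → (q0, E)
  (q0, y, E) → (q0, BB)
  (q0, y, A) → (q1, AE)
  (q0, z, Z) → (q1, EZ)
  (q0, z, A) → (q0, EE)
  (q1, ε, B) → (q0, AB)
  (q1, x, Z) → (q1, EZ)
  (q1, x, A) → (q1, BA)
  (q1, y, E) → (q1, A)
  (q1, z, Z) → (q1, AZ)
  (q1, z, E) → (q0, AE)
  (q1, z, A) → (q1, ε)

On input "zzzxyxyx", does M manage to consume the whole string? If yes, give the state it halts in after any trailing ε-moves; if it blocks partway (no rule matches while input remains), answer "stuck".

(q0, zzzxyxyx, Z)
  read z, top Z: go to q1, push EZ → (q1, zzxyxyx, EZ)
  read z, top E: go to q0, push AE → (q0, zxyxyx, AEZ)
  read z, top A: go to q0, push EE → (q0, xyxyx, EEEZ)
  read x, top E: go to q0, push E → (q0, yxyx, EEEZ)
  read y, top E: go to q0, push BB → (q0, xyx, BBEEZ)
  ε-move, top B: go to q0, push ε → (q0, xyx, BEEZ)
  ε-move, top B: go to q0, push ε → (q0, xyx, EEZ)
  read x, top E: go to q0, push E → (q0, yx, EEZ)
  read y, top E: go to q0, push BB → (q0, x, BBEZ)
  ε-move, top B: go to q0, push ε → (q0, x, BEZ)
  ε-move, top B: go to q0, push ε → (q0, x, EZ)
  read x, top E: go to q0, push E → (q0, ε, EZ)
All input consumed; M is in state q0.

q0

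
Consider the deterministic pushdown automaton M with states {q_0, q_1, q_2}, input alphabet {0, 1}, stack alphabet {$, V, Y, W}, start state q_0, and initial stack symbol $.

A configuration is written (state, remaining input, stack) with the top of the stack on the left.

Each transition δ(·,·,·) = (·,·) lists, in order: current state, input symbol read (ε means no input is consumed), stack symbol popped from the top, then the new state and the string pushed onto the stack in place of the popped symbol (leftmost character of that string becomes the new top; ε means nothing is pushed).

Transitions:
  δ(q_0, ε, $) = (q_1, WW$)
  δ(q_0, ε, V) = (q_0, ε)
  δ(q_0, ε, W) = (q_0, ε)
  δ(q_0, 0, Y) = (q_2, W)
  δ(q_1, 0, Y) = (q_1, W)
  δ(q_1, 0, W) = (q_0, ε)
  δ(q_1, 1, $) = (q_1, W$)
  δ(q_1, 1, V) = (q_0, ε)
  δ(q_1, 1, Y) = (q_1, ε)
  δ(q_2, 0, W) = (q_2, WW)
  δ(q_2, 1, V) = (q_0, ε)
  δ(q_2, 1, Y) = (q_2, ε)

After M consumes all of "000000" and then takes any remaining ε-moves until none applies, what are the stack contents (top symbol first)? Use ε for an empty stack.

(q_0, 000000, $)
  ε-move, top $: go to q_1, push WW$ → (q_1, 000000, WW$)
  read 0, top W: go to q_0, push ε → (q_0, 00000, W$)
  ε-move, top W: go to q_0, push ε → (q_0, 00000, $)
  ε-move, top $: go to q_1, push WW$ → (q_1, 00000, WW$)
  read 0, top W: go to q_0, push ε → (q_0, 0000, W$)
  ε-move, top W: go to q_0, push ε → (q_0, 0000, $)
  ε-move, top $: go to q_1, push WW$ → (q_1, 0000, WW$)
  read 0, top W: go to q_0, push ε → (q_0, 000, W$)
  ε-move, top W: go to q_0, push ε → (q_0, 000, $)
  ε-move, top $: go to q_1, push WW$ → (q_1, 000, WW$)
  read 0, top W: go to q_0, push ε → (q_0, 00, W$)
  ε-move, top W: go to q_0, push ε → (q_0, 00, $)
  ε-move, top $: go to q_1, push WW$ → (q_1, 00, WW$)
  read 0, top W: go to q_0, push ε → (q_0, 0, W$)
  ε-move, top W: go to q_0, push ε → (q_0, 0, $)
  ε-move, top $: go to q_1, push WW$ → (q_1, 0, WW$)
  read 0, top W: go to q_0, push ε → (q_0, ε, W$)
  ε-move, top W: go to q_0, push ε → (q_0, ε, $)
  ε-move, top $: go to q_1, push WW$ → (q_1, ε, WW$)
All input consumed in state q_1 with stack WW$.

WW$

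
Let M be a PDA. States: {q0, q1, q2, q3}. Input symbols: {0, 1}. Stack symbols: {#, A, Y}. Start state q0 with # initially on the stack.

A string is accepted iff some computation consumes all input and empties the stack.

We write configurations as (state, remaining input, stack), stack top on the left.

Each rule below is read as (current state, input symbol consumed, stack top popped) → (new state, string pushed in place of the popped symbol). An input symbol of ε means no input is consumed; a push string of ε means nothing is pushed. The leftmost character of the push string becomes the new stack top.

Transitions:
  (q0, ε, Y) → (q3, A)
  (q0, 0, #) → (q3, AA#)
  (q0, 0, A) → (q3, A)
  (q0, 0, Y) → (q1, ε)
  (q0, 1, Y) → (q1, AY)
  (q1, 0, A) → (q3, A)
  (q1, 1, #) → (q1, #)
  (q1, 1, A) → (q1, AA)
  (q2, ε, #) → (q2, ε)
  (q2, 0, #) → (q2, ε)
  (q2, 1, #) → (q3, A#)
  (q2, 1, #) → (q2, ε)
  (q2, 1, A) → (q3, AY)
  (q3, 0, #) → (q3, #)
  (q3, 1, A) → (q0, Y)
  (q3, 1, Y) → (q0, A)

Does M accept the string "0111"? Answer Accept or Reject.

No computation consumes all input and empties the stack.

Reject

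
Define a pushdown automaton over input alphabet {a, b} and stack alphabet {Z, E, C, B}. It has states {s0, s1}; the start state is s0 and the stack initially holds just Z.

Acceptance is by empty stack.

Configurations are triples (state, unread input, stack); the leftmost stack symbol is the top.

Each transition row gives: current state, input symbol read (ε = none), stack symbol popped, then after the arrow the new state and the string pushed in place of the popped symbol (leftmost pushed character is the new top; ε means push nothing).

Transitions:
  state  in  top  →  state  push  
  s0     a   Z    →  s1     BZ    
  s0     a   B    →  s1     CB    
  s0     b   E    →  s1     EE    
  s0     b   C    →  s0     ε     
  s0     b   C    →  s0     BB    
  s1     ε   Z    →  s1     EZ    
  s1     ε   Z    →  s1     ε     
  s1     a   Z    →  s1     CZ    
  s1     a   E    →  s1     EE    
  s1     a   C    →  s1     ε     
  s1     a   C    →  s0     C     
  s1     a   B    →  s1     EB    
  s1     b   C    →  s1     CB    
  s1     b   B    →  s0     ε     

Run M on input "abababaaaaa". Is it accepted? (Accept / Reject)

Reject

No computation consumes all input and empties the stack.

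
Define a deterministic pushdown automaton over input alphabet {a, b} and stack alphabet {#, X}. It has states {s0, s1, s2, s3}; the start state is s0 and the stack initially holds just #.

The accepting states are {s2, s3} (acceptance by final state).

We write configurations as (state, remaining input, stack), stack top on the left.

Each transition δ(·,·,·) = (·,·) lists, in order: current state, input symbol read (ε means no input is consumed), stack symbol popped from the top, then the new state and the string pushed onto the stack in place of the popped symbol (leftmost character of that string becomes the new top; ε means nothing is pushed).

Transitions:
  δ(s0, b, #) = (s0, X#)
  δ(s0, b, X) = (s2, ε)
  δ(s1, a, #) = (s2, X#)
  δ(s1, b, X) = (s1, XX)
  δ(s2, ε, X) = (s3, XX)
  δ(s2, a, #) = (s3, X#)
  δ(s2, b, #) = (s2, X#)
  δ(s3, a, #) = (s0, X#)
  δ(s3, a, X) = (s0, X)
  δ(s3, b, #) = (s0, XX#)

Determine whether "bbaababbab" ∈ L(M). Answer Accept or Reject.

(s0, bbaababbab, #)
  read b, top #: go to s0, push X# → (s0, baababbab, X#)
  read b, top X: go to s2, push ε → (s2, aababbab, #)
  read a, top #: go to s3, push X# → (s3, ababbab, X#)
  read a, top X: go to s0, push X → (s0, babbab, X#)
  read b, top X: go to s2, push ε → (s2, abbab, #)
  read a, top #: go to s3, push X# → (s3, bbab, X#)
No transition applies at (s3, bbab, X#); input not fully consumed.

Reject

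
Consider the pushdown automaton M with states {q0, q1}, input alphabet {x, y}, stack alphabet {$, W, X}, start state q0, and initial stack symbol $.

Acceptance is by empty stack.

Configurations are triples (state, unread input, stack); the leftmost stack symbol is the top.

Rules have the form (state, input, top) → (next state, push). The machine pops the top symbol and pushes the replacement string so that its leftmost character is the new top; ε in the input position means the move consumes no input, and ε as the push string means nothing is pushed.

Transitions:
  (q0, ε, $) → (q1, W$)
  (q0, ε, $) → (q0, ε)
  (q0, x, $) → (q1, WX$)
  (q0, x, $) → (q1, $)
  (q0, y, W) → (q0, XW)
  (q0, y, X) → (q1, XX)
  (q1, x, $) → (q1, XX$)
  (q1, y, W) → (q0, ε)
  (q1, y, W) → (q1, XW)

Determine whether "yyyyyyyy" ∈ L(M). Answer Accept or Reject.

One accepting computation: (q0, yyyyyyyy, $) ⊢ (q1, yyyyyyyy, W$) ⊢ (q0, yyyyyyy, $) ⊢ (q1, yyyyyyy, W$) ⊢ (q0, yyyyyy, $) ⊢ (q1, yyyyyy, W$) ⊢ (q0, yyyyy, $) ⊢ (q1, yyyyy, W$) ⊢ (q0, yyyy, $) ⊢ (q1, yyyy, W$) ⊢ (q0, yyy, $) ⊢ (q1, yyy, W$) ⊢ (q0, yy, $) ⊢ (q1, yy, W$) ⊢ (q0, y, $) ⊢ (q1, y, W$) ⊢ (q0, ε, $) ⊢ (q0, ε, ε)
All input consumed and the stack is empty.

Accept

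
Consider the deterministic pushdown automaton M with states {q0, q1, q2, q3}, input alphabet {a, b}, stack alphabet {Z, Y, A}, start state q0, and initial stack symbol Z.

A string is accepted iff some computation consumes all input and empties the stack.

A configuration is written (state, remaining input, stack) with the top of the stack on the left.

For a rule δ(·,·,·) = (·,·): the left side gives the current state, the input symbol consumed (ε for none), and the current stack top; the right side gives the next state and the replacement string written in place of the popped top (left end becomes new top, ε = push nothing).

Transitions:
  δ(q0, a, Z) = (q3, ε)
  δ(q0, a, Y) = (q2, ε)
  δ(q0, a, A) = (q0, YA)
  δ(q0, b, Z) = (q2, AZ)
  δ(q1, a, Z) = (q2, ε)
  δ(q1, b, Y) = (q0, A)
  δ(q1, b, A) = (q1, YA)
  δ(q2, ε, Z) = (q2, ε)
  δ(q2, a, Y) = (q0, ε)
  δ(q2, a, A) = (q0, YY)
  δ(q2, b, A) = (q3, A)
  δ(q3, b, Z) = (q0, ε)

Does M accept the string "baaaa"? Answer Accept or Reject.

(q0, baaaa, Z)
  read b, top Z: go to q2, push AZ → (q2, aaaa, AZ)
  read a, top A: go to q0, push YY → (q0, aaa, YYZ)
  read a, top Y: go to q2, push ε → (q2, aa, YZ)
  read a, top Y: go to q0, push ε → (q0, a, Z)
  read a, top Z: go to q3, push ε → (q3, ε, ε)
All input consumed and the stack is empty.

Accept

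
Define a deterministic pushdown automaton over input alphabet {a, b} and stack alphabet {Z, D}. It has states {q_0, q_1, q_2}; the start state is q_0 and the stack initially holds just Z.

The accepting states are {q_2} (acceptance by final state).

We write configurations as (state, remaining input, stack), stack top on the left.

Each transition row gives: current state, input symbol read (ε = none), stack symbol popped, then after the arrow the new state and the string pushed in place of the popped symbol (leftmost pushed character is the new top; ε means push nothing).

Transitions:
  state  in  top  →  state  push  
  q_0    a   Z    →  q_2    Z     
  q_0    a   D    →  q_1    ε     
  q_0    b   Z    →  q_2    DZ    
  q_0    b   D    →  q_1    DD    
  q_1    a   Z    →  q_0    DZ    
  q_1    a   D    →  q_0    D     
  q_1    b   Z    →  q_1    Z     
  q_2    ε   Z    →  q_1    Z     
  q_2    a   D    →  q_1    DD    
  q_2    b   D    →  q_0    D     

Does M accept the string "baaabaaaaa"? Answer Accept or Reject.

Reject

(q_0, baaabaaaaa, Z) ⊢ (q_2, aaabaaaaa, DZ) ⊢ (q_1, aabaaaaa, DDZ) ⊢ (q_0, abaaaaa, DDZ) ⊢ (q_1, baaaaa, DZ)
No transition applies at (q_1, baaaaa, DZ); input not fully consumed.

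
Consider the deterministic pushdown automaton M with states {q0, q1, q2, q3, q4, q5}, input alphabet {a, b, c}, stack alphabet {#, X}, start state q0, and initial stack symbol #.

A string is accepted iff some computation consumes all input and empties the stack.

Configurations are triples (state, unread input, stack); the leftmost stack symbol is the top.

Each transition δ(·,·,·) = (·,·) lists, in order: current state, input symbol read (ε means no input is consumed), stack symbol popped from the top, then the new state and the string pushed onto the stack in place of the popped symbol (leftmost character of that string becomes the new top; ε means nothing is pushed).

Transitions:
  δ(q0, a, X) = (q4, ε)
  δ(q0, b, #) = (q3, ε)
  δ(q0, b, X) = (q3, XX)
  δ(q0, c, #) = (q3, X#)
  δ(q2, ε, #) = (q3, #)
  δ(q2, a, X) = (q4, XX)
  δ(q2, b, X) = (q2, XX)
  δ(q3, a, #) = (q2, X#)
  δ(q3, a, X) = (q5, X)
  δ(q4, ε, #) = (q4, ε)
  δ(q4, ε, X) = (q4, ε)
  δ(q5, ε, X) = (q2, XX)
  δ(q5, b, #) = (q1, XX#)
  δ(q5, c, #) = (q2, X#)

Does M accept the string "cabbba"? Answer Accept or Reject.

(q0, cabbba, #)
  read c, top #: go to q3, push X# → (q3, abbba, X#)
  read a, top X: go to q5, push X → (q5, bbba, X#)
  ε-move, top X: go to q2, push XX → (q2, bbba, XX#)
  read b, top X: go to q2, push XX → (q2, bba, XXX#)
  read b, top X: go to q2, push XX → (q2, ba, XXXX#)
  read b, top X: go to q2, push XX → (q2, a, XXXXX#)
  read a, top X: go to q4, push XX → (q4, ε, XXXXXX#)
  ε-move, top X: go to q4, push ε → (q4, ε, XXXXX#)
  ε-move, top X: go to q4, push ε → (q4, ε, XXXX#)
  ε-move, top X: go to q4, push ε → (q4, ε, XXX#)
  ε-move, top X: go to q4, push ε → (q4, ε, XX#)
  ε-move, top X: go to q4, push ε → (q4, ε, X#)
  ε-move, top X: go to q4, push ε → (q4, ε, #)
  ε-move, top #: go to q4, push ε → (q4, ε, ε)
All input consumed and the stack is empty.

Accept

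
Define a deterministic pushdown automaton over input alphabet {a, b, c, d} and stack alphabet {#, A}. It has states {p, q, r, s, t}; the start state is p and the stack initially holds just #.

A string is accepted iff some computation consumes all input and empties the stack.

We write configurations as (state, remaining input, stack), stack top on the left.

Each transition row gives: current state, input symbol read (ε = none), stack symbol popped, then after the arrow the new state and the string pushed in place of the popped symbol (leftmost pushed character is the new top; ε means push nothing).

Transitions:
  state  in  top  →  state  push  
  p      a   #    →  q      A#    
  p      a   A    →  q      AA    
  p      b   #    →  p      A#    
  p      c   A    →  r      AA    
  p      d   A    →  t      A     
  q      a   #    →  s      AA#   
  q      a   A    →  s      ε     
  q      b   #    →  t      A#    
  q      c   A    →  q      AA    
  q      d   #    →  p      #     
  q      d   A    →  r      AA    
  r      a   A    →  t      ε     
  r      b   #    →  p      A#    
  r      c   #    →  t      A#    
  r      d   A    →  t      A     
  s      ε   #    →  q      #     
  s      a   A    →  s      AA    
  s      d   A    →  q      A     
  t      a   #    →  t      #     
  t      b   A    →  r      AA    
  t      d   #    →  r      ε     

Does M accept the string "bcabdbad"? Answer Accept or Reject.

Reject

(p, bcabdbad, #) ⊢ (p, cabdbad, A#) ⊢ (r, abdbad, AA#) ⊢ (t, bdbad, A#) ⊢ (r, dbad, AA#) ⊢ (t, bad, AA#) ⊢ (r, ad, AAA#) ⊢ (t, d, AA#)
No transition applies at (t, d, AA#); input not fully consumed.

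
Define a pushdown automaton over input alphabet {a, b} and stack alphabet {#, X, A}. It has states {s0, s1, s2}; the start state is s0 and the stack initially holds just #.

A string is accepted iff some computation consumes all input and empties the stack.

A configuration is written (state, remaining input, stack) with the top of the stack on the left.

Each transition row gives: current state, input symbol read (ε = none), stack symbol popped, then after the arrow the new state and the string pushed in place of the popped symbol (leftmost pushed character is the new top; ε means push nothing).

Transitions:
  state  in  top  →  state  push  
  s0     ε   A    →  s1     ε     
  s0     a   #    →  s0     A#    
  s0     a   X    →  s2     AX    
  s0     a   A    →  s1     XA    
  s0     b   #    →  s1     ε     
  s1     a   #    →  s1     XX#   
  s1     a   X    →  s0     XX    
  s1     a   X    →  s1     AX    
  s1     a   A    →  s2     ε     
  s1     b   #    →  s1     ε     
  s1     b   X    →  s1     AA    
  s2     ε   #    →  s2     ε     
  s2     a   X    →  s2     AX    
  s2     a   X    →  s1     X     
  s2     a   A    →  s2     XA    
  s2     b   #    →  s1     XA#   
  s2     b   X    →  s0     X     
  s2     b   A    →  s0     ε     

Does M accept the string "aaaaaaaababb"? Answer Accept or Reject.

Accept

One accepting computation: (s0, aaaaaaaababb, #) ⊢ (s0, aaaaaaababb, A#) ⊢ (s1, aaaaaababb, XA#) ⊢ (s1, aaaaababb, AXA#) ⊢ (s2, aaaababb, XA#) ⊢ (s1, aaababb, XA#) ⊢ (s1, aababb, AXA#) ⊢ (s2, ababb, XA#) ⊢ (s1, babb, XA#) ⊢ (s1, abb, AAA#) ⊢ (s2, bb, AA#) ⊢ (s0, b, A#) ⊢ (s1, b, #) ⊢ (s1, ε, ε)
All input consumed and the stack is empty.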